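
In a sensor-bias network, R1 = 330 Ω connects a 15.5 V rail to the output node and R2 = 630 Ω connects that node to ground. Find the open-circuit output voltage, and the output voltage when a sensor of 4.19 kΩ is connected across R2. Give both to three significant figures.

Open-circuit: V = 15.5 × 630/(330 + 630) = 10.2 V.
With the load, R2 becomes R2‖R_L = 547.7 Ω, so V = 15.5 × 547.7/877.7 = 9.67 V.

Unloaded: 10.2 V; loaded: 9.67 V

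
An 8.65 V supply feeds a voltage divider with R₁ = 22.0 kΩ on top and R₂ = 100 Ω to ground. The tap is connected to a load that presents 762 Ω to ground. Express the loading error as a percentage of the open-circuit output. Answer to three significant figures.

11.6 %

The divider's output (Thévenin) resistance is R₁‖R₂ = 99.55 Ω.
Fractional drop under load = R_th/(R_th + R_L) = 99.55 / (99.55 + 762) = 0.1155.
So the output falls by 11.6 %.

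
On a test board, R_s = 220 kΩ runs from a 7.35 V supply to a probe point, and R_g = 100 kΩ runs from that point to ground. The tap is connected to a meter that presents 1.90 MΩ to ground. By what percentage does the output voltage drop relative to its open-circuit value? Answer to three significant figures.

3.49 %

The divider's output (Thévenin) resistance is R_s‖R_g = 68.75 kΩ.
Fractional drop under load = R_th/(R_th + R_L) = 68.75 / (68.75 + 1900) = 0.03492.
So the output falls by 3.49 %.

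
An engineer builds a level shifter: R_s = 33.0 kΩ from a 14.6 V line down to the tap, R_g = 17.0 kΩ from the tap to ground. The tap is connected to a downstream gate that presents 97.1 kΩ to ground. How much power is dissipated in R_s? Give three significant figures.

Total resistance from the source is R_s + (R_g‖R_L) = 47.47 kΩ, so I = 14.6/47.47 kΩ = 0.3076 mA.
P = I²·R_s = (0.3076 mA)² × 33.0 kΩ = 3.12 mW.

P ≈ 3.12 mW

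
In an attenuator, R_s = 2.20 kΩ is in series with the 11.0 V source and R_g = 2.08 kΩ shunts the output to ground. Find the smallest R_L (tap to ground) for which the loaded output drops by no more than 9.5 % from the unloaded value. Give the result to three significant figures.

Output resistance R_th = R_s‖R_g = (2.20 × 2.08)/4.280 = 1.069 kΩ.
The fractional drop is R_th/(R_th + R_L); requiring this ≤ 0.0950 gives R_L ≥ R_th(1/0.0950 − 1) = 1.069 × 9.526 = 10.2 kΩ.

R_L(min) ≈ 10.2 kΩ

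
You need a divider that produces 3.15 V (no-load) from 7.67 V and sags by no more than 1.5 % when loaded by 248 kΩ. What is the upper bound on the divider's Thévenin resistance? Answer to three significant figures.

R_th ≤ 3.78 kΩ

Loading drop = R_th/(R_th + R_L) ≤ 0.0150, so R_th ≤ R_L · ε/(1−ε) = 248 kΩ × 0.0150/0.9850 = 3.78 kΩ.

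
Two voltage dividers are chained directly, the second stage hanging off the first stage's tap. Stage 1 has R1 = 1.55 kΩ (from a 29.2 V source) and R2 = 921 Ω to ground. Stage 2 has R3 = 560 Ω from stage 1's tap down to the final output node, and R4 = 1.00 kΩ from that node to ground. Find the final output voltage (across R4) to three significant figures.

V_out ≈ 5.09 V

Stage 2 presents R3+R4 = 1560 Ω as a load on stage 1's tap.
Stage 1's lower leg becomes R2‖(R3+R4) = 579.1 Ω, so V_mid = 29.2 × 579.1/2129 = 7.942 V.
Stage 2 is itself unloaded: V_out = V_mid × R4/(R3+R4) = 7.942 × 1000/1560 = 5.09 V.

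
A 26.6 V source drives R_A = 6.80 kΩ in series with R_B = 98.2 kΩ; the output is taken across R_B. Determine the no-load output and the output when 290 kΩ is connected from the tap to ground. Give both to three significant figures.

Unloaded: 24.9 V; loaded: 24.3 V

Open-circuit: V = 26.6 × 98.2/(6.80 + 98.2) = 24.9 V.
With the load, R_B becomes R_B‖R_L = 73.36 kΩ, so V = 26.6 × 73.36/80.16 = 24.3 V.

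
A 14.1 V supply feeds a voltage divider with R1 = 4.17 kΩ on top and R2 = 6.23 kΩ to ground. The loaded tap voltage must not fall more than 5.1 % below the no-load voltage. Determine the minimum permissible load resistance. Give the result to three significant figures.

R_L(min) ≈ 46.5 kΩ

Output resistance R_th = R1‖R2 = (4.17 × 6.23)/10.40 = 2.498 kΩ.
The fractional drop is R_th/(R_th + R_L); requiring this ≤ 0.0510 gives R_L ≥ R_th(1/0.0510 − 1) = 2.498 × 18.61 = 46.5 kΩ.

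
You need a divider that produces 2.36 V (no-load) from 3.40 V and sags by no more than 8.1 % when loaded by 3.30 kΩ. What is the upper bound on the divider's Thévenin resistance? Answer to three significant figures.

R_th ≤ 291 Ω

Loading drop = R_th/(R_th + R_L) ≤ 0.0810, so R_th ≤ R_L · ε/(1−ε) = 3.30 kΩ × 0.0810/0.9190 = 291 Ω.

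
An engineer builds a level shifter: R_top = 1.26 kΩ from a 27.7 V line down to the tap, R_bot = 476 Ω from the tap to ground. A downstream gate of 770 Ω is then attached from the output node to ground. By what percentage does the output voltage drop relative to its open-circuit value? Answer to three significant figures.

The divider's output (Thévenin) resistance is R_top‖R_bot = 345.5 Ω.
Fractional drop under load = R_th/(R_th + R_L) = 345.5 / (345.5 + 770) = 0.3097.
So the output falls by 31.0 %.

31.0 %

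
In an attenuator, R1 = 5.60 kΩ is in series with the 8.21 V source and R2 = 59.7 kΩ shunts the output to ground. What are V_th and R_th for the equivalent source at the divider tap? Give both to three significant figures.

V_th = 7.51 V, R_th = 5.12 kΩ

V_th is the open-circuit tap voltage: 8.21 × 59.7/(5.60 + 59.7) = 7.51 V.
With the supply zeroed, R1 and R2 appear in parallel from the tap: R_th = R1‖R2 = (5.60 × 59.7)/65.30 = 5.12 kΩ.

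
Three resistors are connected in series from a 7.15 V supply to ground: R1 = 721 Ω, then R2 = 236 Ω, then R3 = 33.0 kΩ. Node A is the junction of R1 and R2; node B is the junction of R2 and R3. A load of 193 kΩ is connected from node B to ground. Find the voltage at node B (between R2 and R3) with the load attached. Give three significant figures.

V ≈ 6.92 V

At node B, R3 is in parallel with the load: R3‖R_L = 28180 Ω.
Below node A the resistance is R2 + (R3‖R_L) = 28420 Ω, so V_A = 7.15 × 28420/29140 = 6.973 V.
Then V_B = V_A × (R3‖R_L)/(R2 + R3‖R_L) = 6.973 × 28180/28420 = 6.92 V.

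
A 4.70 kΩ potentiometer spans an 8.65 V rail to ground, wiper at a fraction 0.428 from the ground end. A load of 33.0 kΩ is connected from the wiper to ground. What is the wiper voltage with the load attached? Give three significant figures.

The wiper splits the pot into (1−α)R = 2.688 kΩ above and αR = 2.012 kΩ below.
Lower section ‖ load = 1.896 kΩ.
V_wiper = 8.65 × 1.896/(2.688 + 1.896) = 3.58 V.

V ≈ 3.58 V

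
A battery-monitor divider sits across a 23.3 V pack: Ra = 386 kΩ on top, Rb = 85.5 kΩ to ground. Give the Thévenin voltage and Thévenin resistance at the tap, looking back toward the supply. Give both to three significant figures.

V_th is the open-circuit tap voltage: 23.3 × 85.5/(386 + 85.5) = 4.23 V.
With the supply zeroed, Ra and Rb appear in parallel from the tap: R_th = Ra‖Rb = (386 × 85.5)/471.5 = 70.0 kΩ.

V_th = 4.23 V, R_th = 70.0 kΩ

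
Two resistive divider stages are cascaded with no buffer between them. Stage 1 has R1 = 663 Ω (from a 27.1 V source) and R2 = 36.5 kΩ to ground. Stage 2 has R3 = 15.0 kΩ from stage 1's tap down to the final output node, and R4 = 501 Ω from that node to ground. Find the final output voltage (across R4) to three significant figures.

Stage 2 presents R3+R4 = 15500 Ω as a load on stage 1's tap.
Stage 1's lower leg becomes R2‖(R3+R4) = 10880 Ω, so V_mid = 27.1 × 10880/11540 = 25.54 V.
Stage 2 is itself unloaded: V_out = V_mid × R4/(R3+R4) = 25.54 × 501/15500 = 0.826 V.

V_out ≈ 0.826 V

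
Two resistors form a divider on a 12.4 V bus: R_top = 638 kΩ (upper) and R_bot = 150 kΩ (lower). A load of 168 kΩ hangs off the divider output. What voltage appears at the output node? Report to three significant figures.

The load sits in parallel with R_bot: R_bot‖R_L = (150 × 168) / (150 + 168) = 79.25 kΩ.
V_out = 12.4 × 79.25 / (638 + 79.25) = 12.4 × 79.25/717.2 = 1.37 V.

V_out ≈ 1.37 V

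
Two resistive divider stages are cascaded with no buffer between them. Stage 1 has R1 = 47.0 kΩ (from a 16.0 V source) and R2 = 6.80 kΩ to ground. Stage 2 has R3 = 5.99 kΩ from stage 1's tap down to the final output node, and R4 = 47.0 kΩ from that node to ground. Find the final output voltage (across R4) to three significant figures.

Stage 2 presents R3+R4 = 52.99 kΩ as a load on stage 1's tap.
Stage 1's lower leg becomes R2‖(R3+R4) = 6.027 kΩ, so V_mid = 16.0 × 6.027/53.03 = 1.818 V.
Stage 2 is itself unloaded: V_out = V_mid × R4/(R3+R4) = 1.818 × 47.0/52.99 = 1.61 V.

V_out ≈ 1.61 V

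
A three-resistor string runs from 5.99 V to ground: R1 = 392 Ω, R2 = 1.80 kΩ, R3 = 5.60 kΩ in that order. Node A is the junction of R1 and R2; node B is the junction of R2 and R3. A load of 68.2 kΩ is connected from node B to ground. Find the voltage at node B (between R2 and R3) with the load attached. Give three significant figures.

V ≈ 4.21 V

At node B, R3 is in parallel with the load: R3‖R_L = 5175 Ω.
Below node A the resistance is R2 + (R3‖R_L) = 6975 Ω, so V_A = 5.99 × 6975/7367 = 5.671 V.
Then V_B = V_A × (R3‖R_L)/(R2 + R3‖R_L) = 5.671 × 5175/6975 = 4.21 V.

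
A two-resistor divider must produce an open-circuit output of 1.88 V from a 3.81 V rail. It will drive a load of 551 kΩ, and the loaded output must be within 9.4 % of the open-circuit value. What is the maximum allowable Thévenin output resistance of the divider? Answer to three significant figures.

Loading drop = R_th/(R_th + R_L) ≤ 0.0940, so R_th ≤ R_L · ε/(1−ε) = 551 kΩ × 0.0940/0.9060 = 57.2 kΩ.

R_th ≤ 57.2 kΩ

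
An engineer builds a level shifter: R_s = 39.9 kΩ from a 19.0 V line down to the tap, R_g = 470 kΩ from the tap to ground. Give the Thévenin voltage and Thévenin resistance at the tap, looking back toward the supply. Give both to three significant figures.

V_th is the open-circuit tap voltage: 19.0 × 470/(39.9 + 470) = 17.5 V.
With the supply zeroed, R_s and R_g appear in parallel from the tap: R_th = R_s‖R_g = (39.9 × 470)/509.9 = 36.8 kΩ.

V_th = 17.5 V, R_th = 36.8 kΩ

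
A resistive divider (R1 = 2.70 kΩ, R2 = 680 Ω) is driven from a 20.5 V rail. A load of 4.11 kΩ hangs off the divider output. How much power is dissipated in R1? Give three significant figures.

Total resistance from the source is R1 + (R2‖R_L) = 3283 Ω, so I = 20.5/3283 Ω = 6.243 mA.
P = I²·R1 = (6.243 mA)² × 2.70 kΩ = 105 mW.

P ≈ 105 mW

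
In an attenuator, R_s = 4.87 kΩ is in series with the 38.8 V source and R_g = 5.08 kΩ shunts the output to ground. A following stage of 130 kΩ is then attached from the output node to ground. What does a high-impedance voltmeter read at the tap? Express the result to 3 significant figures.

The load sits in parallel with R_g: R_g‖R_L = (5.08 × 130) / (5.08 + 130) = 4.889 kΩ.
V_out = 38.8 × 4.889 / (4.87 + 4.889) = 38.8 × 4.889/9.759 = 19.4 V.
(Unloaded it would have been 19.8 V.)

V_out ≈ 19.4 V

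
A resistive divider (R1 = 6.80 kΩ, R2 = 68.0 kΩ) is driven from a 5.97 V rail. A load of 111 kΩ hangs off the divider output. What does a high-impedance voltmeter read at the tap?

The load sits in parallel with R2: R2‖R_L = (68.0 × 111) / (68.0 + 111) = 42.17 kΩ.
V_out = 5.97 × 42.17 / (6.80 + 42.17) = 5.97 × 42.17/48.97 = 5.14 V.

V_out ≈ 5.14 V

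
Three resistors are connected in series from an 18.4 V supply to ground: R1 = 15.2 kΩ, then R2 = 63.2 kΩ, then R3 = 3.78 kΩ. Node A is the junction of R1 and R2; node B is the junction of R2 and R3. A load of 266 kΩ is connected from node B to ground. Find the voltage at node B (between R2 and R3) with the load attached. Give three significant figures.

V ≈ 0.835 V

At node B, R3 is in parallel with the load: R3‖R_L = 3.727 kΩ.
Below node A the resistance is R2 + (R3‖R_L) = 66.93 kΩ, so V_A = 18.4 × 66.93/82.13 = 14.99 V.
Then V_B = V_A × (R3‖R_L)/(R2 + R3‖R_L) = 14.99 × 3.727/66.93 = 0.835 V.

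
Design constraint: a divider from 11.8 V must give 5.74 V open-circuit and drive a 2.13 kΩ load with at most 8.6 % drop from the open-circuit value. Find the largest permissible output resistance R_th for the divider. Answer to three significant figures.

R_th ≤ 200 Ω

Loading drop = R_th/(R_th + R_L) ≤ 0.0860, so R_th ≤ R_L · ε/(1−ε) = 2.13 kΩ × 0.0860/0.9140 = 200 Ω.
(Any R1, R2 with R2/(R1+R2) = 0.486 and R1‖R2 ≤ 200 Ω will meet the spec.)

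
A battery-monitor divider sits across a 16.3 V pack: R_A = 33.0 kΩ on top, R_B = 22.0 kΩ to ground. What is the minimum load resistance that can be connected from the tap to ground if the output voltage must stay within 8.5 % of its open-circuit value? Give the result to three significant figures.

R_L(min) ≈ 142 kΩ

Output resistance R_th = R_A‖R_B = (33.0 × 22.0)/55.00 = 13.20 kΩ.
The fractional drop is R_th/(R_th + R_L); requiring this ≤ 0.0850 gives R_L ≥ R_th(1/0.0850 − 1) = 13.20 × 10.76 = 142 kΩ.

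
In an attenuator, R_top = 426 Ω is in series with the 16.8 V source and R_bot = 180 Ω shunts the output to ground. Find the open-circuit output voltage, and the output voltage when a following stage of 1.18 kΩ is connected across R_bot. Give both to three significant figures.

Unloaded: 4.99 V; loaded: 4.51 V

Open-circuit: V = 16.8 × 180/(426 + 180) = 4.99 V.
With the load, R_bot becomes R_bot‖R_L = 156.2 Ω, so V = 16.8 × 156.2/582.2 = 4.51 V.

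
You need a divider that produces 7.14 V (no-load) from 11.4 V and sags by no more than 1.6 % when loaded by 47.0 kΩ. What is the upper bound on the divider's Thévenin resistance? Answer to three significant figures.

Loading drop = R_th/(R_th + R_L) ≤ 0.0160, so R_th ≤ R_L · ε/(1−ε) = 47.0 kΩ × 0.0160/0.9840 = 764 Ω.

R_th ≤ 764 Ω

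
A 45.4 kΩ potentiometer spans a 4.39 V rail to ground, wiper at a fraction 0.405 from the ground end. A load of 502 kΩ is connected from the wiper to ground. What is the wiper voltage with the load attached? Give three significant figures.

The wiper splits the pot into (1−α)R = 27.01 kΩ above and αR = 18.39 kΩ below.
Lower section ‖ load = 17.74 kΩ.
V_wiper = 4.39 × 17.74/(27.01 + 17.74) = 1.74 V.

V ≈ 1.74 V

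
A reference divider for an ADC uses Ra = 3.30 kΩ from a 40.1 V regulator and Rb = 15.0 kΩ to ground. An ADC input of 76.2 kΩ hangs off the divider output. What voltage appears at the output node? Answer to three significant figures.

V_out ≈ 31.7 V

The load sits in parallel with Rb: Rb‖R_L = (15.0 × 76.2) / (15.0 + 76.2) = 12.53 kΩ.
V_out = 40.1 × 12.53 / (3.30 + 12.53) = 40.1 × 12.53/15.83 = 31.7 V.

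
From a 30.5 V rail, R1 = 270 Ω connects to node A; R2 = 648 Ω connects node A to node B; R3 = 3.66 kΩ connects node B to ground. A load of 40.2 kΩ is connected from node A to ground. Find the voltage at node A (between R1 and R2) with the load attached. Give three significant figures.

V ≈ 28.5 V

Below node A the series string R2+R3 = 4308 Ω sits in parallel with the 40200 Ω load: 3891 Ω.
V_A = 30.5 × 3891/(270 + 3891) = 28.5 V.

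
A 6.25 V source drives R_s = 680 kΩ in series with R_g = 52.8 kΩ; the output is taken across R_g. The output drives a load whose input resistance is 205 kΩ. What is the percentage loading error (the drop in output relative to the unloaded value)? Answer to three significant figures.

The divider's output (Thévenin) resistance is R_s‖R_g = 49.00 kΩ.
Fractional drop under load = R_th/(R_th + R_L) = 49.00 / (49.00 + 205) = 0.1929.
So the output falls by 19.3 %.

19.3 %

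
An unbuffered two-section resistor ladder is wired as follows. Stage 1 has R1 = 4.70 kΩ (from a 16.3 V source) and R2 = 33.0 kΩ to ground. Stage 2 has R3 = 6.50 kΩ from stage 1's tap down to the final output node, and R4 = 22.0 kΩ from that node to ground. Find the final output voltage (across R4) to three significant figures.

Stage 2 presents R3+R4 = 28.50 kΩ as a load on stage 1's tap.
Stage 1's lower leg becomes R2‖(R3+R4) = 15.29 kΩ, so V_mid = 16.3 × 15.29/19.99 = 12.47 V.
Stage 2 is itself unloaded: V_out = V_mid × R4/(R3+R4) = 12.47 × 22.0/28.50 = 9.62 V.

V_out ≈ 9.62 V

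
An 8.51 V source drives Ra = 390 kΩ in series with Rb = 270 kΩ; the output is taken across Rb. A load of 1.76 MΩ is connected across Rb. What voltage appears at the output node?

The load sits in parallel with Rb: Rb‖R_L = (270 × 1760) / (270 + 1760) = 234.1 kΩ.
V_out = 8.51 × 234.1 / (390 + 234.1) = 8.51 × 234.1/624.1 = 3.19 V.
(Unloaded it would have been 3.48 V.)

V_out ≈ 3.19 V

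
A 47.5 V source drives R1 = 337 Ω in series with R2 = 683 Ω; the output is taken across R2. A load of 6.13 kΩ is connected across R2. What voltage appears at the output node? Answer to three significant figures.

V_out ≈ 30.7 V

The load sits in parallel with R2: R2‖R_L = (683 × 6130) / (683 + 6130) = 614.5 Ω.
V_out = 47.5 × 614.5 / (337 + 614.5) = 47.5 × 614.5/951.5 = 30.7 V.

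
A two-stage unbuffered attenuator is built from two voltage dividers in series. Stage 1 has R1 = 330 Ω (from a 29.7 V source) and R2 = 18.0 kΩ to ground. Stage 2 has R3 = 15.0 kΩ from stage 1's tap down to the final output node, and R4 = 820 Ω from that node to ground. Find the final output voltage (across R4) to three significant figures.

V_out ≈ 1.48 V

Stage 2 presents R3+R4 = 15820 Ω as a load on stage 1's tap.
Stage 1's lower leg becomes R2‖(R3+R4) = 8420 Ω, so V_mid = 29.7 × 8420/8750 = 28.58 V.
Stage 2 is itself unloaded: V_out = V_mid × R4/(R3+R4) = 28.58 × 820/15820 = 1.48 V.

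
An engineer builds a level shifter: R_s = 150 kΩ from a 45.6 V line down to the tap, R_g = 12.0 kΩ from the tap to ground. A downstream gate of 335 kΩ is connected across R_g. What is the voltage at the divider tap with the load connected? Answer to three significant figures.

V_out ≈ 3.27 V

The load sits in parallel with R_g: R_g‖R_L = (12.0 × 335) / (12.0 + 335) = 11.59 kΩ.
V_out = 45.6 × 11.59 / (150 + 11.59) = 45.6 × 11.59/161.6 = 3.27 V.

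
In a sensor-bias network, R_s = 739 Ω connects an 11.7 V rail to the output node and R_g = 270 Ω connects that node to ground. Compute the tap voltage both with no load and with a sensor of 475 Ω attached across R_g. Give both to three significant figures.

Unloaded: 3.13 V; loaded: 2.21 V

Open-circuit: V = 11.7 × 270/(739 + 270) = 3.13 V.
With the load, R_g becomes R_g‖R_L = 172.1 Ω, so V = 11.7 × 172.1/911.1 = 2.21 V.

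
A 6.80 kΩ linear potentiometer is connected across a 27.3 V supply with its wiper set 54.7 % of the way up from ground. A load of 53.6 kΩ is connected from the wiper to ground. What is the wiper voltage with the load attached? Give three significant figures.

V ≈ 14.5 V

The wiper splits the pot into (1−α)R = 3.080 kΩ above and αR = 3.720 kΩ below.
Lower section ‖ load = 3.478 kΩ.
V_wiper = 27.3 × 3.478/(3.080 + 3.478) = 14.5 V.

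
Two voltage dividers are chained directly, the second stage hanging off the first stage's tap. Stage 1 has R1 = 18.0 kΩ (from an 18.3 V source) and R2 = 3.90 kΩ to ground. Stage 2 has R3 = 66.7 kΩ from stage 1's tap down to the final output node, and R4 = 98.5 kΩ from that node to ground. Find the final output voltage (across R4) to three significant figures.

V_out ≈ 1.91 V

Stage 2 presents R3+R4 = 165.2 kΩ as a load on stage 1's tap.
Stage 1's lower leg becomes R2‖(R3+R4) = 3.810 kΩ, so V_mid = 18.3 × 3.810/21.81 = 3.197 V.
Stage 2 is itself unloaded: V_out = V_mid × R4/(R3+R4) = 3.197 × 98.5/165.2 = 1.91 V.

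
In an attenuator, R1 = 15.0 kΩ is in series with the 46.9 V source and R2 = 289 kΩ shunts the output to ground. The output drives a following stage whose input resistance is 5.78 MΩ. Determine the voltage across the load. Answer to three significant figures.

V_out ≈ 44.5 V

The load sits in parallel with R2: R2‖R_L = (289 × 5780) / (289 + 5780) = 275.2 kΩ.
V_out = 46.9 × 275.2 / (15.0 + 275.2) = 46.9 × 275.2/290.2 = 44.5 V.
(Unloaded it would have been 44.6 V.)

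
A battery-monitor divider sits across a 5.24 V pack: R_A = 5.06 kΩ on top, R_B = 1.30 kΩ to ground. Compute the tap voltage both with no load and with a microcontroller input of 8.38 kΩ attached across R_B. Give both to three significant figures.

Open-circuit: V = 5.24 × 1.30/(5.06 + 1.30) = 1.07 V.
With the load, R_B becomes R_B‖R_L = 1.125 kΩ, so V = 5.24 × 1.125/6.185 = 0.953 V.

Unloaded: 1.07 V; loaded: 0.953 V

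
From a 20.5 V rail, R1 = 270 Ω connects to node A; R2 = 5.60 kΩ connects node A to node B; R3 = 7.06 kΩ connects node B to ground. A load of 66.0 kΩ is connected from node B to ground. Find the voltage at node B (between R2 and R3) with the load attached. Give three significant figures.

At node B, R3 is in parallel with the load: R3‖R_L = 6378 Ω.
Below node A the resistance is R2 + (R3‖R_L) = 11980 Ω, so V_A = 20.5 × 11980/12250 = 20.05 V.
Then V_B = V_A × (R3‖R_L)/(R2 + R3‖R_L) = 20.05 × 6378/11980 = 10.7 V.

V ≈ 10.7 V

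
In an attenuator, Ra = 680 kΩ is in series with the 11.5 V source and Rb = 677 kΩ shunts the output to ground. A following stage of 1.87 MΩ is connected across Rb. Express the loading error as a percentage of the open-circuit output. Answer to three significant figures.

Unloaded V = 11.5 × 677/1357 = 5.737 V.
Loaded: Rb‖R_L = 497.1 kΩ, giving V = 11.5 × 497.1/1177 = 4.856 V.
Drop = (5.737 − 4.856) / 5.737 = 15.4 %.

15.4 %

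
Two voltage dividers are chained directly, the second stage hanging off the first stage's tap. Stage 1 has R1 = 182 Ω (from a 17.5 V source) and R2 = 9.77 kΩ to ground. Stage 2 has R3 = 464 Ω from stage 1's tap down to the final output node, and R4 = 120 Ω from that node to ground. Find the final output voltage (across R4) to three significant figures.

V_out ≈ 2.70 V

Stage 2 presents R3+R4 = 584.0 Ω as a load on stage 1's tap.
Stage 1's lower leg becomes R2‖(R3+R4) = 551.1 Ω, so V_mid = 17.5 × 551.1/733.1 = 13.16 V.
Stage 2 is itself unloaded: V_out = V_mid × R4/(R3+R4) = 13.16 × 120/584.0 = 2.70 V.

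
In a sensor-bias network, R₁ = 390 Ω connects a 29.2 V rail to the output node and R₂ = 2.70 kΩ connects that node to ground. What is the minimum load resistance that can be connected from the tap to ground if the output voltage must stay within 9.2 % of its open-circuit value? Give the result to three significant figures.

Output resistance R_th = R₁‖R₂ = (390 × 2700)/3090 = 340.8 Ω.
The fractional drop is R_th/(R_th + R_L); requiring this ≤ 0.0920 gives R_L ≥ R_th(1/0.0920 − 1) = 340.8 × 9.870 = 3.36 kΩ.

R_L(min) ≈ 3.36 kΩ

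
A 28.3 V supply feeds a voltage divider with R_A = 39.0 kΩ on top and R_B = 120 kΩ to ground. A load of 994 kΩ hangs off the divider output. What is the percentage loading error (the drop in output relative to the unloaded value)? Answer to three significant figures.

The divider's output (Thévenin) resistance is R_A‖R_B = 29.43 kΩ.
Fractional drop under load = R_th/(R_th + R_L) = 29.43 / (29.43 + 994) = 0.02876.
So the output falls by 2.88 %.

2.88 %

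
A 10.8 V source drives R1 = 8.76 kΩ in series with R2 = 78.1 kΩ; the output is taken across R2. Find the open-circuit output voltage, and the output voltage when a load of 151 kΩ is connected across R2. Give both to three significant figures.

Unloaded: 9.71 V; loaded: 9.23 V

Open-circuit: V = 10.8 × 78.1/(8.76 + 78.1) = 9.71 V.
With the load, R2 becomes R2‖R_L = 51.48 kΩ, so V = 10.8 × 51.48/60.24 = 9.23 V.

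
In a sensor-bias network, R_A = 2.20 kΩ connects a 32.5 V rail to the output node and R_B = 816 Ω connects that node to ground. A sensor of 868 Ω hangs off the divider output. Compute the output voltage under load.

V_out ≈ 5.22 V

The load sits in parallel with R_B: R_B‖R_L = (816 × 868) / (816 + 868) = 420.6 Ω.
V_out = 32.5 × 420.6 / (2200 + 420.6) = 32.5 × 420.6/2621 = 5.22 V.
(Unloaded it would have been 8.79 V.)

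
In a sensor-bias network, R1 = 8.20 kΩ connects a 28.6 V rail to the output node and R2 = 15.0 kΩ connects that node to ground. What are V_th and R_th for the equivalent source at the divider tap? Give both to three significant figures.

V_th = 18.5 V, R_th = 5.30 kΩ

V_th is the open-circuit tap voltage: 28.6 × 15.0/(8.20 + 15.0) = 18.5 V.
With the supply zeroed, R1 and R2 appear in parallel from the tap: R_th = R1‖R2 = (8.20 × 15.0)/23.20 = 5.30 kΩ.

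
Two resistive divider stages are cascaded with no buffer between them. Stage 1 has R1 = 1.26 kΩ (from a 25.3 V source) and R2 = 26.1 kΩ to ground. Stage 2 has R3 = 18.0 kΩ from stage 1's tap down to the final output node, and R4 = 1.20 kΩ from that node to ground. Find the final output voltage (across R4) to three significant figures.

Stage 2 presents R3+R4 = 19.20 kΩ as a load on stage 1's tap.
Stage 1's lower leg becomes R2‖(R3+R4) = 11.06 kΩ, so V_mid = 25.3 × 11.06/12.32 = 22.71 V.
Stage 2 is itself unloaded: V_out = V_mid × R4/(R3+R4) = 22.71 × 1.20/19.20 = 1.42 V.

V_out ≈ 1.42 V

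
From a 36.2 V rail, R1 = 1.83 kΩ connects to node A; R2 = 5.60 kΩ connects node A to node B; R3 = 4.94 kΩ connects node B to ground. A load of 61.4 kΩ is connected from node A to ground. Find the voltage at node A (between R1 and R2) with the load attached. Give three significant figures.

Below node A the series string R2+R3 = 10.54 kΩ sits in parallel with the 61.4 kΩ load: 8.996 kΩ.
V_A = 36.2 × 8.996/(1.83 + 8.996) = 30.1 V.

V ≈ 30.1 V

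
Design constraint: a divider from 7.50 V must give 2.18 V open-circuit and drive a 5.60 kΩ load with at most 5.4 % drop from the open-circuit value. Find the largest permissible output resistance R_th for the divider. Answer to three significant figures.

Loading drop = R_th/(R_th + R_L) ≤ 0.0540, so R_th ≤ R_L · ε/(1−ε) = 5.60 kΩ × 0.0540/0.9460 = 320 Ω.

R_th ≤ 320 Ω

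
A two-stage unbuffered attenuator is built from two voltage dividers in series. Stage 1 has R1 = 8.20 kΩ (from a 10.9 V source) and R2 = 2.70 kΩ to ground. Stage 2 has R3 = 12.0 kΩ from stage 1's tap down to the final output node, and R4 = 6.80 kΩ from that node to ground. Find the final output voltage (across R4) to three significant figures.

V_out ≈ 0.881 V

Stage 2 presents R3+R4 = 18.80 kΩ as a load on stage 1's tap.
Stage 1's lower leg becomes R2‖(R3+R4) = 2.361 kΩ, so V_mid = 10.9 × 2.361/10.56 = 2.437 V.
Stage 2 is itself unloaded: V_out = V_mid × R4/(R3+R4) = 2.437 × 6.80/18.80 = 0.881 V.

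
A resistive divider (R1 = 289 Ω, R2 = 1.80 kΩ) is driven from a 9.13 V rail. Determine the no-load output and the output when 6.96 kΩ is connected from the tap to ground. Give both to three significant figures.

Open-circuit: V = 9.13 × 1800/(289 + 1800) = 7.87 V.
With the load, R2 becomes R2‖R_L = 1430 Ω, so V = 9.13 × 1430/1719 = 7.60 V.

Unloaded: 7.87 V; loaded: 7.60 V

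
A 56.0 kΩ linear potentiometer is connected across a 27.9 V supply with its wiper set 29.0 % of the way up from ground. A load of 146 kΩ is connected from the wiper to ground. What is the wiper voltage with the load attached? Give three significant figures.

The wiper splits the pot into (1−α)R = 39.76 kΩ above and αR = 16.24 kΩ below.
Lower section ‖ load = 14.61 kΩ.
V_wiper = 27.9 × 14.61/(39.76 + 14.61) = 7.50 V.

V ≈ 7.50 V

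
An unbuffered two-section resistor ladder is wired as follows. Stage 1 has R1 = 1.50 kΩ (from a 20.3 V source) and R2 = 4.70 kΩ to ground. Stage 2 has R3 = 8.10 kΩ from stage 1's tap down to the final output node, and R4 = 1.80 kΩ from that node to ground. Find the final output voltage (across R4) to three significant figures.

V_out ≈ 2.51 V

Stage 2 presents R3+R4 = 9.900 kΩ as a load on stage 1's tap.
Stage 1's lower leg becomes R2‖(R3+R4) = 3.187 kΩ, so V_mid = 20.3 × 3.187/4.687 = 13.80 V.
Stage 2 is itself unloaded: V_out = V_mid × R4/(R3+R4) = 13.80 × 1.80/9.900 = 2.51 V.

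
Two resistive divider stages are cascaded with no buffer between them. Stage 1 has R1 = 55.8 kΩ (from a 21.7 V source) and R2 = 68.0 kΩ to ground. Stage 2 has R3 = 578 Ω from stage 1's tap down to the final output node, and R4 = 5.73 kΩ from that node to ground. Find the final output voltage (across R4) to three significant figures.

V_out ≈ 1.85 V

Stage 2 presents R3+R4 = 6308 Ω as a load on stage 1's tap.
Stage 1's lower leg becomes R2‖(R3+R4) = 5773 Ω, so V_mid = 21.7 × 5773/61570 = 2.034 V.
Stage 2 is itself unloaded: V_out = V_mid × R4/(R3+R4) = 2.034 × 5730/6308 = 1.85 V.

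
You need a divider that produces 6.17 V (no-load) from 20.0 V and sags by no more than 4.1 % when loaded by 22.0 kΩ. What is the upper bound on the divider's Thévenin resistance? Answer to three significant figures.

R_th ≤ 941 Ω

Loading drop = R_th/(R_th + R_L) ≤ 0.0410, so R_th ≤ R_L · ε/(1−ε) = 22.0 kΩ × 0.0410/0.9590 = 941 Ω.
(Any R1, R2 with R2/(R1+R2) = 0.308 and R1‖R2 ≤ 941 Ω will meet the spec.)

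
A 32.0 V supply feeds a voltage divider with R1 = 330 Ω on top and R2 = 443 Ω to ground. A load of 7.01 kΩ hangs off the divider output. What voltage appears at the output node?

V_out ≈ 17.9 V

The load sits in parallel with R2: R2‖R_L = (443 × 7010) / (443 + 7010) = 416.7 Ω.
V_out = 32.0 × 416.7 / (330 + 416.7) = 32.0 × 416.7/746.7 = 17.9 V.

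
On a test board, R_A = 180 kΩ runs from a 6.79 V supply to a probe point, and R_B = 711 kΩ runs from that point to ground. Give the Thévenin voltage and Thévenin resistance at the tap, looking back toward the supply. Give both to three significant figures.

V_th is the open-circuit tap voltage: 6.79 × 711/(180 + 711) = 5.42 V.
With the supply zeroed, R_A and R_B appear in parallel from the tap: R_th = R_A‖R_B = (180 × 711)/891.0 = 144 kΩ.

V_th = 5.42 V, R_th = 144 kΩ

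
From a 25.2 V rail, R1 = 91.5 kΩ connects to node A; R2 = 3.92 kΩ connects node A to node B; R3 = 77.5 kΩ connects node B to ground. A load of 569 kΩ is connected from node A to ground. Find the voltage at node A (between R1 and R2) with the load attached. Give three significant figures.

Below node A the series string R2+R3 = 81.42 kΩ sits in parallel with the 569 kΩ load: 71.23 kΩ.
V_A = 25.2 × 71.23/(91.5 + 71.23) = 11.0 V.

V ≈ 11.0 V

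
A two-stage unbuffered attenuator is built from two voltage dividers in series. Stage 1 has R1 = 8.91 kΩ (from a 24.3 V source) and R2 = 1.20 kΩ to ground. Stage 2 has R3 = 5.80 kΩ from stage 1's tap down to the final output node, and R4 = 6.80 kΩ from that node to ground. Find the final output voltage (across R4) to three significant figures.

V_out ≈ 1.44 V

Stage 2 presents R3+R4 = 12.60 kΩ as a load on stage 1's tap.
Stage 1's lower leg becomes R2‖(R3+R4) = 1.096 kΩ, so V_mid = 24.3 × 1.096/10.01 = 2.661 V.
Stage 2 is itself unloaded: V_out = V_mid × R4/(R3+R4) = 2.661 × 6.80/12.60 = 1.44 V.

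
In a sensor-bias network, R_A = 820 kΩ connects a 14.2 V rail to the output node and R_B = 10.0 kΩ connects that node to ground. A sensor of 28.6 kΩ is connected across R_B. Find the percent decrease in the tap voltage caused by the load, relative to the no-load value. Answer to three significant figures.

25.7 %

Unloaded V = 14.2 × 10.0/830.0 = 0.1711 V.
Loaded: R_B‖R_L = 7.409 kΩ, giving V = 14.2 × 7.409/827.4 = 0.1272 V.
Drop = (0.1711 − 0.1272) / 0.1711 = 25.7 %.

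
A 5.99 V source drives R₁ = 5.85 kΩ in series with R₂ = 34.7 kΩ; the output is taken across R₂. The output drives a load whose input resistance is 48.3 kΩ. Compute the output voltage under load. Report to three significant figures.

V_out ≈ 4.64 V

The load sits in parallel with R₂: R₂‖R_L = (34.7 × 48.3) / (34.7 + 48.3) = 20.19 kΩ.
V_out = 5.99 × 20.19 / (5.85 + 20.19) = 5.99 × 20.19/26.04 = 4.64 V.
(Unloaded it would have been 5.13 V.)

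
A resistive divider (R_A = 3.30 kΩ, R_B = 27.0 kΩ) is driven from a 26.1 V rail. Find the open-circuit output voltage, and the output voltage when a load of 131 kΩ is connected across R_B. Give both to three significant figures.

Unloaded: 23.3 V; loaded: 22.7 V

Open-circuit: V = 26.1 × 27.0/(3.30 + 27.0) = 23.3 V.
With the load, R_B becomes R_B‖R_L = 22.39 kΩ, so V = 26.1 × 22.39/25.69 = 22.7 V.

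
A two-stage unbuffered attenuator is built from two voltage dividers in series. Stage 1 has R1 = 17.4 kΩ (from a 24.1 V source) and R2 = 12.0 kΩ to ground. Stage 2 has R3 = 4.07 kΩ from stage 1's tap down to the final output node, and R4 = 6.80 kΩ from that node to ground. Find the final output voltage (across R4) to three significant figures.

V_out ≈ 3.72 V

Stage 2 presents R3+R4 = 10.87 kΩ as a load on stage 1's tap.
Stage 1's lower leg becomes R2‖(R3+R4) = 5.704 kΩ, so V_mid = 24.1 × 5.704/23.10 = 5.950 V.
Stage 2 is itself unloaded: V_out = V_mid × R4/(R3+R4) = 5.950 × 6.80/10.87 = 3.72 V.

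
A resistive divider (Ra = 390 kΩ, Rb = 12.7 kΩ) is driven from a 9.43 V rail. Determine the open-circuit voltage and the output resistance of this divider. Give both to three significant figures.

V_th is the open-circuit tap voltage: 9.43 × 12.7/(390 + 12.7) = 0.297 V.
With the supply zeroed, Ra and Rb appear in parallel from the tap: R_th = Ra‖Rb = (390 × 12.7)/402.7 = 12.3 kΩ.

V_th = 0.297 V, R_th = 12.3 kΩ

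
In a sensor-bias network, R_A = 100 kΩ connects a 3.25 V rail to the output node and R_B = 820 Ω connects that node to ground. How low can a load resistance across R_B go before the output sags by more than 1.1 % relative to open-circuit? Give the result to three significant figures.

Output resistance R_th = R_A‖R_B = (100000 × 820)/100800 = 813.3 Ω.
The fractional drop is R_th/(R_th + R_L); requiring this ≤ 0.0110 gives R_L ≥ R_th(1/0.0110 − 1) = 813.3 × 89.91 = 73.1 kΩ.

R_L(min) ≈ 73.1 kΩ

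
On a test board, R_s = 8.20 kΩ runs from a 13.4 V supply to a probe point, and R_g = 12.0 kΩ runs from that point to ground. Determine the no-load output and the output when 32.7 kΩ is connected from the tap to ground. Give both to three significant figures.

Open-circuit: V = 13.4 × 12.0/(8.20 + 12.0) = 7.96 V.
With the load, R_g becomes R_g‖R_L = 8.779 kΩ, so V = 13.4 × 8.779/16.98 = 6.93 V.

Unloaded: 7.96 V; loaded: 6.93 V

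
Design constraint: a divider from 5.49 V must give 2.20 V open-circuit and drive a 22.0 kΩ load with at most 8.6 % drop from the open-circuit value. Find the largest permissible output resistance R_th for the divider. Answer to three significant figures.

Loading drop = R_th/(R_th + R_L) ≤ 0.0860, so R_th ≤ R_L · ε/(1−ε) = 22.0 kΩ × 0.0860/0.9140 = 2.07 kΩ.
(Any R1, R2 with R2/(R1+R2) = 0.401 and R1‖R2 ≤ 2.07 kΩ will meet the spec.)

R_th ≤ 2.07 kΩ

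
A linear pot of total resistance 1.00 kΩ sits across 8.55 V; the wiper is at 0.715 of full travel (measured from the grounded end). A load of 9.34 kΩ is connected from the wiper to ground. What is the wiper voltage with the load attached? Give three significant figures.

The wiper splits the pot into (1−α)R = 285.0 Ω above and αR = 715.0 Ω below.
Lower section ‖ load = 664.2 Ω.
V_wiper = 8.55 × 664.2/(285.0 + 664.2) = 5.98 V.

V ≈ 5.98 V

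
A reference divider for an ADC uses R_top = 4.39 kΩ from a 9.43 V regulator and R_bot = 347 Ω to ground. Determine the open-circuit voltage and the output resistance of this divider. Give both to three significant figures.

V_th = 0.691 V, R_th = 322 Ω

V_th is the open-circuit tap voltage: 9.43 × 347/(4390 + 347) = 0.691 V.
With the supply zeroed, R_top and R_bot appear in parallel from the tap: R_th = R_top‖R_bot = (4390 × 347)/4737 = 322 Ω.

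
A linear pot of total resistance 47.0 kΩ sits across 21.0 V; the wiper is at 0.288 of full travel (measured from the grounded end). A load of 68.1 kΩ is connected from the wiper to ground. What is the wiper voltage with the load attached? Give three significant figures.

The wiper splits the pot into (1−α)R = 33.46 kΩ above and αR = 13.54 kΩ below.
Lower section ‖ load = 11.29 kΩ.
V_wiper = 21.0 × 11.29/(33.46 + 11.29) = 5.30 V.

V ≈ 5.30 V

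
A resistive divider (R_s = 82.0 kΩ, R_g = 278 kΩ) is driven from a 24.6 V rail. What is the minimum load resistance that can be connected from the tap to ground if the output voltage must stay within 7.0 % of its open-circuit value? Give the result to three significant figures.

R_L(min) ≈ 841 kΩ

Output resistance R_th = R_s‖R_g = (82.0 × 278)/360.0 = 63.32 kΩ.
The fractional drop is R_th/(R_th + R_L); requiring this ≤ 0.0700 gives R_L ≥ R_th(1/0.0700 − 1) = 63.32 × 13.29 = 841 kΩ.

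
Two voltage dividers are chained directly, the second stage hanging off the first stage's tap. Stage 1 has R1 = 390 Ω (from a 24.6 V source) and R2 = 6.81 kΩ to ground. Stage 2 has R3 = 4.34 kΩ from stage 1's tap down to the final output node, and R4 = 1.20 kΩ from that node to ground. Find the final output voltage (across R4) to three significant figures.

V_out ≈ 4.73 V

Stage 2 presents R3+R4 = 5540 Ω as a load on stage 1's tap.
Stage 1's lower leg becomes R2‖(R3+R4) = 3055 Ω, so V_mid = 24.6 × 3055/3445 = 21.81 V.
Stage 2 is itself unloaded: V_out = V_mid × R4/(R3+R4) = 21.81 × 1200/5540 = 4.73 V.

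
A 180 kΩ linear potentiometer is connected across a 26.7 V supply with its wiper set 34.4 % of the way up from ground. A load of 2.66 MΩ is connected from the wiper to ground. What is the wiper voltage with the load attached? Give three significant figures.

The wiper splits the pot into (1−α)R = 118.1 kΩ above and αR = 61.92 kΩ below.
Lower section ‖ load = 60.51 kΩ.
V_wiper = 26.7 × 60.51/(118.1 + 60.51) = 9.05 V.

V ≈ 9.05 V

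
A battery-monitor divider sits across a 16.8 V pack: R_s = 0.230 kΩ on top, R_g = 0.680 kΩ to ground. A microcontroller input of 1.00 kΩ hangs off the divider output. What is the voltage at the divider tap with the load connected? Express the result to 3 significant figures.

V_out ≈ 10.7 V

The load sits in parallel with R_g: R_g‖R_L = (680 × 1000) / (680 + 1000) = 404.8 Ω.
V_out = 16.8 × 404.8 / (230 + 404.8) = 16.8 × 404.8/634.8 = 10.7 V.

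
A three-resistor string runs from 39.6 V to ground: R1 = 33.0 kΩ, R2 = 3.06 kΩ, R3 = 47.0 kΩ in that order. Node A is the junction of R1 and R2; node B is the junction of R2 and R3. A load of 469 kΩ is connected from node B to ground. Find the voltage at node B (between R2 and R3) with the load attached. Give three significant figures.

V ≈ 21.5 V

At node B, R3 is in parallel with the load: R3‖R_L = 42.72 kΩ.
Below node A the resistance is R2 + (R3‖R_L) = 45.78 kΩ, so V_A = 39.6 × 45.78/78.78 = 23.01 V.
Then V_B = V_A × (R3‖R_L)/(R2 + R3‖R_L) = 23.01 × 42.72/45.78 = 21.5 V.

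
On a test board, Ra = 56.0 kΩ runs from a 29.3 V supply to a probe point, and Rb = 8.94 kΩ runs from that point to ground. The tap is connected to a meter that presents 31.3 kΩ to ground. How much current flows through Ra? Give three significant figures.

Rb‖R_L = 6.954 kΩ, so the source sees Ra + Rb‖R_L = 62.95 kΩ.
I = 29.3 V / 62.95 kΩ = 0.465 mA.

I ≈ 0.465 mA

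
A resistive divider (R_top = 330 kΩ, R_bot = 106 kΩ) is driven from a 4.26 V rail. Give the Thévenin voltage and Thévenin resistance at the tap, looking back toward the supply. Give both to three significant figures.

V_th = 1.04 V, R_th = 80.2 kΩ

V_th is the open-circuit tap voltage: 4.26 × 106/(330 + 106) = 1.04 V.
With the supply zeroed, R_top and R_bot appear in parallel from the tap: R_th = R_top‖R_bot = (330 × 106)/436.0 = 80.2 kΩ.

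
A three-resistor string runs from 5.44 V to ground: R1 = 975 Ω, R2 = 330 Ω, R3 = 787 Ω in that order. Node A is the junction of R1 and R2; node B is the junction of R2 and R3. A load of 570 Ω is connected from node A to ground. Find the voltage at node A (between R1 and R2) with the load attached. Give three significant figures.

Below node A the series string R2+R3 = 1117 Ω sits in parallel with the 570 Ω load: 377.4 Ω.
V_A = 5.44 × 377.4/(975 + 377.4) = 1.52 V.

V ≈ 1.52 V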